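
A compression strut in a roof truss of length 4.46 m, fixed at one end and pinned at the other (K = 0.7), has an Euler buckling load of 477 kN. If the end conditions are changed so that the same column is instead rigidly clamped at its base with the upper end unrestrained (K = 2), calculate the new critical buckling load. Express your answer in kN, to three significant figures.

P_cr ≈ 58.4 kN

P_cr ∝ 1/K², so P_cr,new = P_cr,old × (K_old/K_new)² = 477 × (0.7/2)²
= 477 × 0.1225 = 58.4 kN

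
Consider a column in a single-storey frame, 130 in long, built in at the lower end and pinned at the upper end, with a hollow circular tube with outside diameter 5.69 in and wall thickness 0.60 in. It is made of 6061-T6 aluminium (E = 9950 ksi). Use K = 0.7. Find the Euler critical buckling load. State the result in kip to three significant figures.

Inner diameter d_i = 5.69 − 2×0.60 = 4.490 in
I = π(d_o⁴ − d_i⁴)/64 = π(5.69⁴ − 4.490⁴)/64 = 31.50 in⁴
Effective length L_e = K·L = 0.7 × 130 = 91.00 in
P_cr = π²EI / L_e² = π² × 9950×10³ × 31.50 / 91.00² = 3.736×10^5 lb

P_cr ≈ 374 kip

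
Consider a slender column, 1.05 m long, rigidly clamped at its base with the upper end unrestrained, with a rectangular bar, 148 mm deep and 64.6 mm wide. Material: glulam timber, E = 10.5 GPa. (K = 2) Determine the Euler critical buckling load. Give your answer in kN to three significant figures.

Buckling occurs about the weak axis: I_min = h·b³/12 with b = 64.6 mm (the shorter side).
I_min = 148×64.6³/12 = 3.325×10^6 mm⁴
I = 3.325×10^6 mm⁴ = 3.325×10^-6 m⁴
Effective length L_e = K·L = 2 × 1.05 = 2.100 m
P_cr = π²EI / L_e² = π² × 10.5×10⁹ × 3.325×10^-6 / 2.100² = 7.813×10^4 N

P_cr ≈ 78.1 kN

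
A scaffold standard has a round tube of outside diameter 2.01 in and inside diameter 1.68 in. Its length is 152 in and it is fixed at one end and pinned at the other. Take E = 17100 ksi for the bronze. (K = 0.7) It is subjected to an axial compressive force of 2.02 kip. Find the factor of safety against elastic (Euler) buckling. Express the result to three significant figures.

n ≈ 3.03

d_o = 2.01 in, d_i = 1.68 in
I = π(d_o⁴ − d_i⁴)/64 = π(2.01⁴ − 1.680⁴)/64 = 0.4102 in⁴
Effective length L_e = K·L = 0.7 × 152 = 106.4 in
P_cr = π²EI / L_e² = π² × 17100×10³ × 0.4102 / 106.4² = 6.115×10^3 lb
Factor of safety n = P_cr / P = 6.1151 / 2.02 = 3.03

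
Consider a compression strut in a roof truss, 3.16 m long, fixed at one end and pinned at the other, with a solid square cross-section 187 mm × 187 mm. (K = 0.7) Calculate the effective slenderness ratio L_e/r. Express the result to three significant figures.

For a square r = a/√12 = 187/√12 = 53.98 mm
L_e = K·L = 0.7 × 3.16 m = 2.212 m = 2212.0 mm
λ = L_e / r_min = 2212.0 / 53.98 = 41.0

λ ≈ 41.0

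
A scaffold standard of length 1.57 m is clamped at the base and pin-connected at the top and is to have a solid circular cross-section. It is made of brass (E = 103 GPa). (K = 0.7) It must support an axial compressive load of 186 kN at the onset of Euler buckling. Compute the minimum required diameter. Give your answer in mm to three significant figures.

L_e = K·L = 0.7 × 1.57 = 1.099 m
Required I = P_cr·L_e²/(π²E) = 1.860×10^5 × 1.099² / (π² × 1.03×10^11) = 2.210×10^-7 m⁴
I_req = 2.210×10^5 mm⁴
Solid circle: I = πd⁴/64  ⇒  d = (64I/π)^(1/4) = (64×2.210×10^5/π)^(1/4) = 46.1 mm

d ≈ 46.1 mm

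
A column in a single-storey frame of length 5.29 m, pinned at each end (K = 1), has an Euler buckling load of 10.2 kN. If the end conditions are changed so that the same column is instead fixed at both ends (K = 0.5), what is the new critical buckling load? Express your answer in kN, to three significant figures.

P_cr ∝ 1/K², so P_cr,new = P_cr,old × (K_old/K_new)² = 10.2 × (1/0.5)²
= 10.2 × 4.000 = 40.8 kN

P_cr ≈ 40.8 kN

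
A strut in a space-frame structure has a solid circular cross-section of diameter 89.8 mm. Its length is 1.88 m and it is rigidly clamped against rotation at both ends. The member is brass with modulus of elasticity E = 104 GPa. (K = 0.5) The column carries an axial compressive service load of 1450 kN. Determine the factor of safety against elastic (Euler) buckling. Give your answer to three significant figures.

I = πd⁴/64 = π×89.8⁴/64 = 3.192×10^6 mm⁴
I = 3.192×10^6 mm⁴ = 3.192×10^-6 m⁴
Effective length L_e = K·L = 0.5 × 1.88 = 0.9400 m
P_cr = π²EI / L_e² = π² × 104×10⁹ × 3.192×10^-6 / 0.9400² = 3.708×10^6 N
Factor of safety n = P_cr / P = 3708.1 / 1450 = 2.56

n ≈ 2.56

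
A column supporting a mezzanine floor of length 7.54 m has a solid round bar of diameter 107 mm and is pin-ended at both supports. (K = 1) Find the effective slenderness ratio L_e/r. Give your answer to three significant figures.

λ ≈ 282

For a solid circle r = d/4 = 107/4 = 26.75 mm
L_e = K·L = 1 × 7.54 m = 7.540 m = 7540.0 mm
λ = L_e / r_min = 7540.0 / 26.75 = 282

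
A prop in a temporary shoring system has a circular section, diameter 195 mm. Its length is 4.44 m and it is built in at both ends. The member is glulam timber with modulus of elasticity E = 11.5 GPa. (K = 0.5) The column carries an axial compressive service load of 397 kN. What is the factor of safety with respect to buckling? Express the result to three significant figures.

n ≈ 4.12

I = πd⁴/64 = π×195⁴/64 = 7.098×10^7 mm⁴
I = 7.098×10^7 mm⁴ = 7.098×10^-5 m⁴
Effective length L_e = K·L = 0.5 × 4.44 = 2.220 m
P_cr = π²EI / L_e² = π² × 11.5×10⁹ × 7.098×10^-5 / 2.220² = 1.635×10^6 N
Factor of safety n = P_cr / P = 1634.6 / 397 = 4.12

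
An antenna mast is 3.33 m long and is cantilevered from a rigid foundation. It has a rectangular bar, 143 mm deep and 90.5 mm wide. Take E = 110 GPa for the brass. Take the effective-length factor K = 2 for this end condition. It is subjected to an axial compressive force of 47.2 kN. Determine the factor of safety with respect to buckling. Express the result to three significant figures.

n ≈ 4.58

Buckling occurs about the weak axis: I_min = h·b³/12 with b = 90.5 mm (the shorter side).
I_min = 143×90.5³/12 = 8.833×10^6 mm⁴
I = 8.833×10^6 mm⁴ = 8.833×10^-6 m⁴
Effective length L_e = K·L = 2 × 3.33 = 6.660 m
P_cr = π²EI / L_e² = π² × 110×10⁹ × 8.833×10^-6 / 6.660² = 2.162×10^5 N
Factor of safety n = P_cr / P = 216.19 / 47.2 = 4.58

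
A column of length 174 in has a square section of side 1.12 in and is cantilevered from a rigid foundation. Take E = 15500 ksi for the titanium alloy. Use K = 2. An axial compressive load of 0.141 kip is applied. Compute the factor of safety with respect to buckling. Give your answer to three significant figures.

I = a⁴/12 = 1.12⁴/12 = 0.1311 in⁴
Effective length L_e = K·L = 2 × 174 = 348.0 in
P_cr = π²EI / L_e² = π² × 15500×10³ × 0.1311 / 348.0² = 165.6 lb
Factor of safety n = P_cr / P = 0.16564 / 0.141 = 1.17

n ≈ 1.17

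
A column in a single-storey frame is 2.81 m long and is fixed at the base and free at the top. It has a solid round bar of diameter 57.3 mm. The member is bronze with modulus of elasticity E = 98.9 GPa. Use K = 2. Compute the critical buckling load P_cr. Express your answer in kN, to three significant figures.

P_cr ≈ 16.4 kN

I = πd⁴/64 = π×57.3⁴/64 = 5.292×10^5 mm⁴
I = 5.292×10^5 mm⁴ = 5.292×10^-7 m⁴
Effective length L_e = K·L = 2 × 2.81 = 5.620 m
P_cr = π²EI / L_e² = π² × 98.9×10⁹ × 5.292×10^-7 / 5.620² = 1.635×10^4 N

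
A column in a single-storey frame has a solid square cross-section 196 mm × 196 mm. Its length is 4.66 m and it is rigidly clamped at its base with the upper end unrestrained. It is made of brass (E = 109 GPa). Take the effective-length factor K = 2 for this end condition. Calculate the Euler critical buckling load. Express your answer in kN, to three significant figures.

I = a⁴/12 = 196⁴/12 = 1.230×10^8 mm⁴
I = 1.230×10^8 mm⁴ = 1.230×10^-4 m⁴
Effective length L_e = K·L = 2 × 4.66 = 9.320 m
P_cr = π²EI / L_e² = π² × 109×10⁹ × 1.230×10^-4 / 9.320² = 1.523×10^6 N

P_cr ≈ 1520 kN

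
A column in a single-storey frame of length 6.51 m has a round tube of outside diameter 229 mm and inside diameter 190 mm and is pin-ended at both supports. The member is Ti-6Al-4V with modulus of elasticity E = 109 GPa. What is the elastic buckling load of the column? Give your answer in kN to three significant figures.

P_cr ≈ 1800 kN

d_o = 229 mm, d_i = 190 mm
I = π(d_o⁴ − d_i⁴)/64 = π(229⁴ − 190.0⁴)/64 = 7.102×10^7 mm⁴
I = 7.102×10^7 mm⁴ = 7.102×10^-5 m⁴
Effective length L_e = K·L = 1 × 6.51 = 6.510 m
P_cr = π²EI / L_e² = π² × 109×10⁹ × 7.102×10^-5 / 6.510² = 1.803×10^6 N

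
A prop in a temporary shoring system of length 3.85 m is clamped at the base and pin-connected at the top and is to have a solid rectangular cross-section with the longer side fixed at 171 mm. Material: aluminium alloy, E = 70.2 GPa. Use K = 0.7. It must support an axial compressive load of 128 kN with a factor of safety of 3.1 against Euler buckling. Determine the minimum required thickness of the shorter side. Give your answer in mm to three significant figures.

Required P_cr = n·P = 3.1 × 128 = 396.8 kN
L_e = K·L = 0.7 × 3.85 = 2.695 m
Required I = P_cr·L_e²/(π²E) = 3.968×10^5 × 2.695² / (π² × 7.02×10^10) = 4.160×10^-6 m⁴
I_req = 4.160×10^6 mm⁴
Rectangle, weak axis: I_min = h·b³/12 with h = 171 mm fixed  ⇒  b = (12I/h)^(1/3) = 66.3 mm

b ≈ 66.3 mm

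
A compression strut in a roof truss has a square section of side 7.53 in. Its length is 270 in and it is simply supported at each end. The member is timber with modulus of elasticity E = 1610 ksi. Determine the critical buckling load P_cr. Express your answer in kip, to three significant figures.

P_cr ≈ 58.4 kip

I = a⁴/12 = 7.53⁴/12 = 267.9 in⁴
Effective length L_e = K·L = 1 × 270 = 270.0 in
P_cr = π²EI / L_e² = π² × 1610×10³ × 267.9 / 270.0² = 5.840×10^4 lb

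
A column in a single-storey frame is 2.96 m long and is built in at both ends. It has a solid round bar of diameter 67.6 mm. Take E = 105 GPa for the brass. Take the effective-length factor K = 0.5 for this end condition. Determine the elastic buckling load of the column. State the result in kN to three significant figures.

P_cr ≈ 485 kN

I = πd⁴/64 = π×67.6⁴/64 = 1.025×10^6 mm⁴
I = 1.025×10^6 mm⁴ = 1.025×10^-6 m⁴
Effective length L_e = K·L = 0.5 × 2.96 = 1.480 m
P_cr = π²EI / L_e² = π² × 105×10⁹ × 1.025×10^-6 / 1.480² = 4.850×10^5 N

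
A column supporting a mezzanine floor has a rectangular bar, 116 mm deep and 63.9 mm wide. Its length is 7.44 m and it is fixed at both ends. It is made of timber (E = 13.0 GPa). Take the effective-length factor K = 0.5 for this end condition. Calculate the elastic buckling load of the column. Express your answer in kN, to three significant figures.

Buckling occurs about the weak axis: I_min = h·b³/12 with b = 63.9 mm (the shorter side).
I_min = 116×63.9³/12 = 2.522×10^6 mm⁴
I = 2.522×10^6 mm⁴ = 2.522×10^-6 m⁴
Effective length L_e = K·L = 0.5 × 7.44 = 3.720 m
P_cr = π²EI / L_e² = π² × 13.0×10⁹ × 2.522×10^-6 / 3.720² = 2.338×10^4 N

P_cr ≈ 23.4 kN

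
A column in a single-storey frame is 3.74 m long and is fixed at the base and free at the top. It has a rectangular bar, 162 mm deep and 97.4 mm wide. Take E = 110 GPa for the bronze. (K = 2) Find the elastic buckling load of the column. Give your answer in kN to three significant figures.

Buckling occurs about the weak axis: I_min = h·b³/12 with b = 97.4 mm (the shorter side).
I_min = 162×97.4³/12 = 1.247×10^7 mm⁴
I = 1.247×10^7 mm⁴ = 1.247×10^-5 m⁴
Effective length L_e = K·L = 2 × 3.74 = 7.480 m
P_cr = π²EI / L_e² = π² × 110×10⁹ × 1.247×10^-5 / 7.480² = 2.420×10^5 N

P_cr ≈ 242 kN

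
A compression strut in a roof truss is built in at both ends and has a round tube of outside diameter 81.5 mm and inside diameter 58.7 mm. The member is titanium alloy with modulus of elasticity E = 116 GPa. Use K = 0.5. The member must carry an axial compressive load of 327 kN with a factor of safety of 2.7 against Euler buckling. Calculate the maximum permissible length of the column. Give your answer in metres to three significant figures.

d_o = 81.5 mm, d_i = 58.7 mm
I = π(d_o⁴ − d_i⁴)/64 = π(81.5⁴ − 58.70⁴)/64 = 1.583×10^6 mm⁴
I = 1.583×10^-6 m⁴
Required critical load P_cr = n·P = 2.7 × 327 = 882.9 kN = 8.829×10^5 N
From P_cr = π²EI/(K·L)²:  L = (1/K)·√(π²EI/P_cr) = (1/0.5)·√(π²×1.16×10^11×1.583×10^-6/8.829×10^5)
L = 2.87 m

L_max ≈ 2.87 m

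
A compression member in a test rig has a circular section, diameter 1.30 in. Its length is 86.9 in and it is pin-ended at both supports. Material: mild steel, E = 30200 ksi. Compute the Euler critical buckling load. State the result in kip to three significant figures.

I = πd⁴/64 = π×1.30⁴/64 = 0.1402 in⁴
Effective length L_e = K·L = 1 × 86.9 = 86.90 in
P_cr = π²EI / L_e² = π² × 30200×10³ × 0.1402 / 86.90² = 5.534×10^3 lb

P_cr ≈ 5.53 kip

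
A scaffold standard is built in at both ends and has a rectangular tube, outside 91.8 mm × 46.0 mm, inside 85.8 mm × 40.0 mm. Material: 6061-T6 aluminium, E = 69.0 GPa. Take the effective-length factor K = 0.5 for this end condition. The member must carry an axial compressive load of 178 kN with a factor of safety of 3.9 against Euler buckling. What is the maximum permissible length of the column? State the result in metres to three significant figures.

L_max ≈ 1.06 m

Weak-axis I_min = (h_o·b_o³ − h_i·b_i³)/12 with b_o = 46.0, b_i = 40.00 mm (shorter outer/inner sides).
I_min = (91.8×46.0³ − 85.80×40.00³)/12 = 2.870×10^5 mm⁴
I = 2.870×10^-7 m⁴
Required critical load P_cr = n·P = 3.9 × 178 = 694.2 kN = 6.942×10^5 N
From P_cr = π²EI/(K·L)²:  L = (1/K)·√(π²EI/P_cr) = (1/0.5)·√(π²×6.90×10^10×2.870×10^-7/6.942×10^5)
L = 1.06 m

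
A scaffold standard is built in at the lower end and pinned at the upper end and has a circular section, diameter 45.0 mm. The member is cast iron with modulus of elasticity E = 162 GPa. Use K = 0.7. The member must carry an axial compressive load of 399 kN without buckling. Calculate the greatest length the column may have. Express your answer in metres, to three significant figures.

L_max ≈ 1.28 m

I = πd⁴/64 = π×45.0⁴/64 = 2.013×10^5 mm⁴
I = 2.013×10^-7 m⁴
At the buckling limit P_cr = P = 3.990×10^5 N
From P_cr = π²EI/(K·L)²:  L = (1/K)·√(π²EI/P_cr) = (1/0.7)·√(π²×1.62×10^11×2.013×10^-7/3.990×10^5)
L = 1.28 m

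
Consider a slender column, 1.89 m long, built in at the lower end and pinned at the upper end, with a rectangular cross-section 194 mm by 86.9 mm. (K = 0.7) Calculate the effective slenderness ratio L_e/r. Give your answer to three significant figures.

Buckling occurs about the weak axis: I_min = h·b³/12 with b = 86.9 mm (the shorter side).
I_min = 194×86.9³/12 = 1.061×10^7 mm⁴
A = 1.686×10^4 mm²;  r_min = √(I/A) = √(1.061×10^7/1.686×10^4) = 25.09 mm
L_e = K·L = 0.7 × 1.89 m = 1.323 m = 1323.0 mm
λ = L_e / r_min = 1323.0 / 25.09 = 52.7

λ ≈ 52.7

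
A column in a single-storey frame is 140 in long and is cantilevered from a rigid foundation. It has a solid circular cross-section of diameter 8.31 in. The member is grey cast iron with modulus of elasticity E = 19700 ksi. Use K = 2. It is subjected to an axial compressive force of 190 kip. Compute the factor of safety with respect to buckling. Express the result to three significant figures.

I = πd⁴/64 = π×8.31⁴/64 = 234.1 in⁴
Effective length L_e = K·L = 2 × 140 = 280.0 in
P_cr = π²EI / L_e² = π² × 19700×10³ × 234.1 / 280.0² = 5.805×10^5 lb
Factor of safety n = P_cr / P = 580.53 / 190 = 3.06

n ≈ 3.06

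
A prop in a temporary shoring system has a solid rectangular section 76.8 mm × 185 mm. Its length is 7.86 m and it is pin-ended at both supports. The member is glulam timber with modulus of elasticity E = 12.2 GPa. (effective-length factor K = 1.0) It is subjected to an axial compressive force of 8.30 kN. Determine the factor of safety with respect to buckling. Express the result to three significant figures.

Buckling occurs about the weak axis: I_min = h·b³/12 with b = 76.8 mm (the shorter side).
I_min = 185×76.8³/12 = 6.984×10^6 mm⁴
I = 6.984×10^6 mm⁴ = 6.984×10^-6 m⁴
Effective length L_e = K·L = 1 × 7.86 = 7.860 m
P_cr = π²EI / L_e² = π² × 12.2×10⁹ × 6.984×10^-6 / 7.860² = 1.361×10^4 N
Factor of safety n = P_cr / P = 13.611 / 8.30 = 1.64

n ≈ 1.64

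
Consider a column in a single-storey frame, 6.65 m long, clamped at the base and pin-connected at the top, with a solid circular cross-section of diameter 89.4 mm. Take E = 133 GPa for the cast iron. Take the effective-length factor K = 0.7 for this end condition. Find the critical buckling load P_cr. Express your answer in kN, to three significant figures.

I = πd⁴/64 = π×89.4⁴/64 = 3.136×10^6 mm⁴
I = 3.136×10^6 mm⁴ = 3.136×10^-6 m⁴
Effective length L_e = K·L = 0.7 × 6.65 = 4.655 m
P_cr = π²EI / L_e² = π² × 133×10⁹ × 3.136×10^-6 / 4.655² = 1.899×10^5 N

P_cr ≈ 190 kN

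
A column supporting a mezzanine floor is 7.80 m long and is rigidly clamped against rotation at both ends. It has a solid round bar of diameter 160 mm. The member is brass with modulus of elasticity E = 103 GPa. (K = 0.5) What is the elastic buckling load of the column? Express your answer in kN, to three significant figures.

I = πd⁴/64 = π×160⁴/64 = 3.217×10^7 mm⁴
I = 3.217×10^7 mm⁴ = 3.217×10^-5 m⁴
Effective length L_e = K·L = 0.5 × 7.80 = 3.900 m
P_cr = π²EI / L_e² = π² × 103×10⁹ × 3.217×10^-5 / 3.900² = 2.150×10^6 N

P_cr ≈ 2150 kN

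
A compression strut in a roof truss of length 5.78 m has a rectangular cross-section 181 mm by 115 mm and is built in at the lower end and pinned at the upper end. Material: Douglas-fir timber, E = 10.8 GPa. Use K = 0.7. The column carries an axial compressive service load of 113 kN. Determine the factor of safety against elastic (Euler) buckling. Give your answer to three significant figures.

n ≈ 1.32

Buckling occurs about the weak axis: I_min = h·b³/12 with b = 115 mm (the shorter side).
I_min = 181×115³/12 = 2.294×10^7 mm⁴
I = 2.294×10^7 mm⁴ = 2.294×10^-5 m⁴
Effective length L_e = K·L = 0.7 × 5.78 = 4.046 m
P_cr = π²EI / L_e² = π² × 10.8×10⁹ × 2.294×10^-5 / 4.046² = 1.494×10^5 N
Factor of safety n = P_cr / P = 149.37 / 113 = 1.32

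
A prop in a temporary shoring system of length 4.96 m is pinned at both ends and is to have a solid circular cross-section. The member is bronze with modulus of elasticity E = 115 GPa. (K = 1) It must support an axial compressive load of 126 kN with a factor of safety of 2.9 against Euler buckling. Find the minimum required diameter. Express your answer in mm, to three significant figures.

d ≈ 113 mm

Required P_cr = n·P = 2.9 × 126 = 365.4 kN
L_e = K·L = 1 × 4.96 = 4.960 m
Required I = P_cr·L_e²/(π²E) = 3.654×10^5 × 4.960² / (π² × 1.15×10^11) = 7.920×10^-6 m⁴
I_req = 7.920×10^6 mm⁴
Solid circle: I = πd⁴/64  ⇒  d = (64I/π)^(1/4) = (64×7.920×10^6/π)^(1/4) = 113 mm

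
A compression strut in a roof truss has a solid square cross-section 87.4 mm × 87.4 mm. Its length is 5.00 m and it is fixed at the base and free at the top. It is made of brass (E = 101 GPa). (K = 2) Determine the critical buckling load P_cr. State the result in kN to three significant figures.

P_cr ≈ 48.5 kN

I = a⁴/12 = 87.4⁴/12 = 4.863×10^6 mm⁴
I = 4.863×10^6 mm⁴ = 4.863×10^-6 m⁴
Effective length L_e = K·L = 2 × 5.00 = 10.00 m
P_cr = π²EI / L_e² = π² × 101×10⁹ × 4.863×10^-6 / 10.00² = 4.847×10^4 N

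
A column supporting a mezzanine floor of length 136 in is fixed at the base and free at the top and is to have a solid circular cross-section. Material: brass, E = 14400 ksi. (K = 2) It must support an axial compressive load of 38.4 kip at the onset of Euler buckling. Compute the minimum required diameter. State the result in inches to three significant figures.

d ≈ 4.49 in

L_e = K·L = 2 × 136 = 272.0 in
Required I = P_cr·L_e²/(π²E) = 3.840×10^4 × 272.0² / (π² × 1.44×10^7) = 19.99 in⁴
Solid circle: I = πd⁴/64  ⇒  d = (64I/π)^(1/4) = (64×19.99/π)^(1/4) = 4.49 in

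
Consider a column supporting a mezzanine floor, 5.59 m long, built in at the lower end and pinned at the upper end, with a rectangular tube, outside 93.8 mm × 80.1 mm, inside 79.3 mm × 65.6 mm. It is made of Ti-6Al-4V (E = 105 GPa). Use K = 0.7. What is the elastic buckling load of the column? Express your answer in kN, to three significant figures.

Weak-axis I_min = (h_o·b_o³ − h_i·b_i³)/12 with b_o = 80.1, b_i = 65.60 mm (shorter outer/inner sides).
I_min = (93.8×80.1³ − 79.30×65.60³)/12 = 2.152×10^6 mm⁴
I = 2.152×10^6 mm⁴ = 2.152×10^-6 m⁴
Effective length L_e = K·L = 0.7 × 5.59 = 3.913 m
P_cr = π²EI / L_e² = π² × 105×10⁹ × 2.152×10^-6 / 3.913² = 1.456×10^5 N

P_cr ≈ 146 kN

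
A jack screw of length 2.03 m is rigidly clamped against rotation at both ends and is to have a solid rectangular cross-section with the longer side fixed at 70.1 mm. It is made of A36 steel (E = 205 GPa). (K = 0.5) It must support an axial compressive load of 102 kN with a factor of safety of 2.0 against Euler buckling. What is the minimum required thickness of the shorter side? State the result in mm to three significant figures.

b ≈ 26.1 mm

Required P_cr = n·P = 2.0 × 102 = 204.0 kN
L_e = K·L = 0.5 × 2.03 = 1.015 m
Required I = P_cr·L_e²/(π²E) = 2.040×10^5 × 1.015² / (π² × 2.05×10^11) = 1.039×10^-7 m⁴
I_req = 1.039×10^5 mm⁴
Rectangle, weak axis: I_min = h·b³/12 with h = 70.1 mm fixed  ⇒  b = (12I/h)^(1/3) = 26.1 mm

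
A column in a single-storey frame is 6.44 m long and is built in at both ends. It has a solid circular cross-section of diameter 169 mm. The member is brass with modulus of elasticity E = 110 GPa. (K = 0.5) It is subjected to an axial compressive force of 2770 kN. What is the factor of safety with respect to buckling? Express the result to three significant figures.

n ≈ 1.51

I = πd⁴/64 = π×169⁴/64 = 4.004×10^7 mm⁴
I = 4.004×10^7 mm⁴ = 4.004×10^-5 m⁴
Effective length L_e = K·L = 0.5 × 6.44 = 3.220 m
P_cr = π²EI / L_e² = π² × 110×10⁹ × 4.004×10^-5 / 3.220² = 4.193×10^6 N
Factor of safety n = P_cr / P = 4192.7 / 2770 = 1.51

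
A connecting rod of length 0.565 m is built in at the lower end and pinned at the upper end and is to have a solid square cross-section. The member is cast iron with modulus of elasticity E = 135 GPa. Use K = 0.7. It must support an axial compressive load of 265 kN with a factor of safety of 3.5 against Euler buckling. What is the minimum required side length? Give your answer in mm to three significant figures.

Required P_cr = n·P = 3.5 × 265 = 927.5 kN
L_e = K·L = 0.7 × 0.565 = 0.3955 m
Required I = P_cr·L_e²/(π²E) = 9.275×10^5 × 0.3955² / (π² × 1.35×10^11) = 1.089×10^-7 m⁴
I_req = 1.089×10^5 mm⁴
Solid square: I = a⁴/12  ⇒  a = (12I)^(1/4) = (12×1.089×10^5)^(1/4) = 33.8 mm

a ≈ 33.8 mm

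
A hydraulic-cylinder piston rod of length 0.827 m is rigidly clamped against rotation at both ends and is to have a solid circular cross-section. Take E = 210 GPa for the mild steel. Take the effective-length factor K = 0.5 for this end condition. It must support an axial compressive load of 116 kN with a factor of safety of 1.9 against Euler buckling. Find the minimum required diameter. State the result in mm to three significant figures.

d ≈ 24.7 mm

Required P_cr = n·P = 1.9 × 116 = 220.4 kN
L_e = K·L = 0.5 × 0.827 = 0.4135 m
Required I = P_cr·L_e²/(π²E) = 2.204×10^5 × 0.4135² / (π² × 2.10×10^11) = 1.818×10^-8 m⁴
I_req = 1.818×10^4 mm⁴
Solid circle: I = πd⁴/64  ⇒  d = (64I/π)^(1/4) = (64×1.818×10^4/π)^(1/4) = 24.7 mm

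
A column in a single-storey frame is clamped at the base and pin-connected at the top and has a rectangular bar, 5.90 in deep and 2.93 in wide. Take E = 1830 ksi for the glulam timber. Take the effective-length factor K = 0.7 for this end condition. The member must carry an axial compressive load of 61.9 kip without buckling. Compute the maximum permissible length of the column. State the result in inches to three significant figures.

L_max ≈ 85.8 in

Buckling occurs about the weak axis: I_min = h·b³/12 with b = 2.93 in (the shorter side).
I_min = 5.90×2.93³/12 = 12.37 in⁴
At the buckling limit P_cr = P = 6.190×10^4 lb
From P_cr = π²EI/(K·L)²:  L = (1/K)·√(π²EI/P_cr) = (1/0.7)·√(π²×1.83×10^6×12.37/6.190×10^4)
L = 85.8 in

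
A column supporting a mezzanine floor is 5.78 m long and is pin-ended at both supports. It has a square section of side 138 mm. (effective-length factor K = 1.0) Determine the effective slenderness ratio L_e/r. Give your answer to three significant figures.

For a square r = a/√12 = 138/√12 = 39.84 mm
L_e = K·L = 1 × 5.78 m = 5.780 m = 5780.0 mm
λ = L_e / r_min = 5780.0 / 39.84 = 145

λ ≈ 145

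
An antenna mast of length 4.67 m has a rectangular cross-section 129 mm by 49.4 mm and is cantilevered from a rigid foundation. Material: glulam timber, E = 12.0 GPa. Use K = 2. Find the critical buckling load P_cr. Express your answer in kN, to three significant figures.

Buckling occurs about the weak axis: I_min = h·b³/12 with b = 49.4 mm (the shorter side).
I_min = 129×49.4³/12 = 1.296×10^6 mm⁴
I = 1.296×10^6 mm⁴ = 1.296×10^-6 m⁴
Effective length L_e = K·L = 2 × 4.67 = 9.340 m
P_cr = π²EI / L_e² = π² × 12.0×10⁹ × 1.296×10^-6 / 9.340² = 1.759×10^3 N

P_cr ≈ 1.76 kN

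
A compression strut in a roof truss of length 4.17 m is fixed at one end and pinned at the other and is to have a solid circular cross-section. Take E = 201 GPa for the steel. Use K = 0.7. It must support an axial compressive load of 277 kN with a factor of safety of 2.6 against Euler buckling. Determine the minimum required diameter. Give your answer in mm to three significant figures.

d ≈ 89.1 mm

Required P_cr = n·P = 2.6 × 277 = 720.2 kN
L_e = K·L = 0.7 × 4.17 = 2.919 m
Required I = P_cr·L_e²/(π²E) = 7.202×10^5 × 2.919² / (π² × 2.01×10^11) = 3.093×10^-6 m⁴
I_req = 3.093×10^6 mm⁴
Solid circle: I = πd⁴/64  ⇒  d = (64I/π)^(1/4) = (64×3.093×10^6/π)^(1/4) = 89.1 mm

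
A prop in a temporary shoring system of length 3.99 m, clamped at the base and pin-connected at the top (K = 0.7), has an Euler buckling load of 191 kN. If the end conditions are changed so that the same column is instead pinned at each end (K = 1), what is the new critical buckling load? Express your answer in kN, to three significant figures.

P_cr ≈ 93.6 kN

P_cr ∝ 1/K², so P_cr,new = P_cr,old × (K_old/K_new)² = 191 × (0.7/1)²
= 191 × 0.4900 = 93.6 kN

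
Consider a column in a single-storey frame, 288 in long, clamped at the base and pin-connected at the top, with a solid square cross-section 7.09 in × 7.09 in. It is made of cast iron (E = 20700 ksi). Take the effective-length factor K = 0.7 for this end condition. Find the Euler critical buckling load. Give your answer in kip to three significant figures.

P_cr ≈ 1060 kip

I = a⁴/12 = 7.09⁴/12 = 210.6 in⁴
Effective length L_e = K·L = 0.7 × 288 = 201.6 in
P_cr = π²EI / L_e² = π² × 20700×10³ × 210.6 / 201.6² = 1.059×10^6 lb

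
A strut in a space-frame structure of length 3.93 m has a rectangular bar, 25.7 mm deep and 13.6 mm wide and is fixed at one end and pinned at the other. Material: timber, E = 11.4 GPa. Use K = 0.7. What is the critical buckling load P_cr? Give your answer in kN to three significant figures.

Buckling occurs about the weak axis: I_min = h·b³/12 with b = 13.6 mm (the shorter side).
I_min = 25.7×13.6³/12 = 5.387×10^3 mm⁴
I = 5.387×10^3 mm⁴ = 5.387×10^-9 m⁴
Effective length L_e = K·L = 0.7 × 3.93 = 2.751 m
P_cr = π²EI / L_e² = π² × 11.4×10⁹ × 5.387×10^-9 / 2.751² = 80.09 N

P_cr ≈ 0.0801 kN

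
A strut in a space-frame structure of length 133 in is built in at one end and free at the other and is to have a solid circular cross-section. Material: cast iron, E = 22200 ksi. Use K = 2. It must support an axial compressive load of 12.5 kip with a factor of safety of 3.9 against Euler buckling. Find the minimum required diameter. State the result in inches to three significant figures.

d ≈ 4.23 in

Required P_cr = n·P = 3.9 × 12.5 = 48.75 kip
L_e = K·L = 2 × 133 = 266.0 in
Required I = P_cr·L_e²/(π²E) = 4.875×10^4 × 266.0² / (π² × 2.22×10^7) = 15.74 in⁴
Solid circle: I = πd⁴/64  ⇒  d = (64I/π)^(1/4) = (64×15.74/π)^(1/4) = 4.23 in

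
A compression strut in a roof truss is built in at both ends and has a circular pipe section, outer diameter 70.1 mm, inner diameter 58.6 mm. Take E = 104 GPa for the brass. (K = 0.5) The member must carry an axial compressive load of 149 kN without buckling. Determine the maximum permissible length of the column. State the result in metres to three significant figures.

L_max ≈ 4.09 m

d_o = 70.1 mm, d_i = 58.6 mm
I = π(d_o⁴ − d_i⁴)/64 = π(70.1⁴ − 58.60⁴)/64 = 6.065×10^5 mm⁴
I = 6.065×10^-7 m⁴
At the buckling limit P_cr = P = 1.490×10^5 N
From P_cr = π²EI/(K·L)²:  L = (1/K)·√(π²EI/P_cr) = (1/0.5)·√(π²×1.04×10^11×6.065×10^-7/1.490×10^5)
L = 4.09 m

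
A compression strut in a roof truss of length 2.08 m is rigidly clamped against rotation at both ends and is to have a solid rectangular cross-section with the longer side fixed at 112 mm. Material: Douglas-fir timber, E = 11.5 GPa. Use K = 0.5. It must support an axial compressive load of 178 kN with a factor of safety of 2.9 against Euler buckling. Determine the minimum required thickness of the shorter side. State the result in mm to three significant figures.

b ≈ 80.8 mm

Required P_cr = n·P = 2.9 × 178 = 516.2 kN
L_e = K·L = 0.5 × 2.08 = 1.040 m
Required I = P_cr·L_e²/(π²E) = 5.162×10^5 × 1.040² / (π² × 1.15×10^10) = 4.919×10^-6 m⁴
I_req = 4.919×10^6 mm⁴
Rectangle, weak axis: I_min = h·b³/12 with h = 112 mm fixed  ⇒  b = (12I/h)^(1/3) = 80.8 mm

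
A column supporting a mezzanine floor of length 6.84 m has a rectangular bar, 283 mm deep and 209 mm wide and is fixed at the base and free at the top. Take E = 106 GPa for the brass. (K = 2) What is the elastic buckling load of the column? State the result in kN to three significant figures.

P_cr ≈ 1200 kN

Buckling occurs about the weak axis: I_min = h·b³/12 with b = 209 mm (the shorter side).
I_min = 283×209³/12 = 2.153×10^8 mm⁴
I = 2.153×10^8 mm⁴ = 2.153×10^-4 m⁴
Effective length L_e = K·L = 2 × 6.84 = 13.68 m
P_cr = π²EI / L_e² = π² × 106×10⁹ × 2.153×10^-4 / 13.68² = 1.204×10^6 N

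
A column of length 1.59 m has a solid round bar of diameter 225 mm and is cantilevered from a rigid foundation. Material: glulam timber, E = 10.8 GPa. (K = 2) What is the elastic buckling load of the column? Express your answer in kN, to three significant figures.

P_cr ≈ 1330 kN

I = πd⁴/64 = π×225⁴/64 = 1.258×10^8 mm⁴
I = 1.258×10^8 mm⁴ = 1.258×10^-4 m⁴
Effective length L_e = K·L = 2 × 1.59 = 3.180 m
P_cr = π²EI / L_e² = π² × 10.8×10⁹ × 1.258×10^-4 / 3.180² = 1.326×10^6 N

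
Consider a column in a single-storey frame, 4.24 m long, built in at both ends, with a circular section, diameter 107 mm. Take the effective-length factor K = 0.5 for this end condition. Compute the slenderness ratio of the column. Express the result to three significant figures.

λ ≈ 79.3

For a solid circle r = d/4 = 107/4 = 26.75 mm
L_e = K·L = 0.5 × 4.24 m = 2.120 m = 2120.0 mm
λ = L_e / r_min = 2120.0 / 26.75 = 79.3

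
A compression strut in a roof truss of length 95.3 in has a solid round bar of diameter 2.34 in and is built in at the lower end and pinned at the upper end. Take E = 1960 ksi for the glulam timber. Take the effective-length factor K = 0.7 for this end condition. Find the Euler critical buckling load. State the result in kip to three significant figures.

P_cr ≈ 6.40 kip

I = πd⁴/64 = π×2.34⁴/64 = 1.472 in⁴
Effective length L_e = K·L = 0.7 × 95.3 = 66.71 in
P_cr = π²EI / L_e² = π² × 1960×10³ × 1.472 / 66.71² = 6.397×10^3 lb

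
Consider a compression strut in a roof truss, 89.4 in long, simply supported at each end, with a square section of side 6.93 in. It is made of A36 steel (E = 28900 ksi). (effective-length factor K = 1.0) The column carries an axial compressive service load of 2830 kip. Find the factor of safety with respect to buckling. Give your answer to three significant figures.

n ≈ 2.42

I = a⁴/12 = 6.93⁴/12 = 192.2 in⁴
Effective length L_e = K·L = 1 × 89.4 = 89.40 in
P_cr = π²EI / L_e² = π² × 28900×10³ × 192.2 / 89.40² = 6.859×10^6 lb
Factor of safety n = P_cr / P = 6859.2 / 2830 = 2.42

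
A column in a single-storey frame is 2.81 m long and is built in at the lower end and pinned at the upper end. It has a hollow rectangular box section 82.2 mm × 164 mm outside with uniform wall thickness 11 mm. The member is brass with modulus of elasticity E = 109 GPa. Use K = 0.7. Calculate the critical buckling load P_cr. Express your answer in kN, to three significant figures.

P_cr ≈ 1390 kN

Inner dimensions: h_i = 164 − 2×11 = 142.0 mm, b_i = 82.2 − 2×11 = 60.20 mm
Weak-axis I_min = (h_o·b_o³ − h_i·b_i³)/12 with b_o = 82.2, b_i = 60.20 mm (shorter outer/inner sides).
I_min = (164×82.2³ − 142.0×60.20³)/12 = 5.009×10^6 mm⁴
I = 5.009×10^6 mm⁴ = 5.009×10^-6 m⁴
Effective length L_e = K·L = 0.7 × 2.81 = 1.967 m
P_cr = π²EI / L_e² = π² × 109×10⁹ × 5.009×10^-6 / 1.967² = 1.393×10^6 N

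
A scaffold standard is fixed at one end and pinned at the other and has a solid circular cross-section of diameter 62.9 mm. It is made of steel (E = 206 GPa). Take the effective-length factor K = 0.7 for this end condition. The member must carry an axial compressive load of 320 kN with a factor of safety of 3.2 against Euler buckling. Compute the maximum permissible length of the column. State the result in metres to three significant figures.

I = πd⁴/64 = π×62.9⁴/64 = 7.684×10^5 mm⁴
I = 7.684×10^-7 m⁴
Required critical load P_cr = n·P = 3.2 × 320 = 1024 kN = 1.024×10^6 N
From P_cr = π²EI/(K·L)²:  L = (1/K)·√(π²EI/P_cr) = (1/0.7)·√(π²×2.06×10^11×7.684×10^-7/1.024×10^6)
L = 1.76 m

L_max ≈ 1.76 m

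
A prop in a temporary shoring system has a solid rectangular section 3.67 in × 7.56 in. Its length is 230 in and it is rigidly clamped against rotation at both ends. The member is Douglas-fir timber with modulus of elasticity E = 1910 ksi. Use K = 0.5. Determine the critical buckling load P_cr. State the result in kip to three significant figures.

P_cr ≈ 44.4 kip

Buckling occurs about the weak axis: I_min = h·b³/12 with b = 3.67 in (the shorter side).
I_min = 7.56×3.67³/12 = 31.14 in⁴
Effective length L_e = K·L = 0.5 × 230 = 115.0 in
P_cr = π²EI / L_e² = π² × 1910×10³ × 31.14 / 115.0² = 4.439×10^4 lb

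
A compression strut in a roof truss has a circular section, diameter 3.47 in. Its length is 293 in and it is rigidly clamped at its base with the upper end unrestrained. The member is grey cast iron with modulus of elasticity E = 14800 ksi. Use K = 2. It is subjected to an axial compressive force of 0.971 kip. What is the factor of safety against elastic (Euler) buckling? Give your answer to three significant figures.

I = πd⁴/64 = π×3.47⁴/64 = 7.117 in⁴
Effective length L_e = K·L = 2 × 293 = 586.0 in
P_cr = π²EI / L_e² = π² × 14800×10³ × 7.117 / 586.0² = 3.027×10^3 lb
Factor of safety n = P_cr / P = 3.0273 / 0.971 = 3.12

n ≈ 3.12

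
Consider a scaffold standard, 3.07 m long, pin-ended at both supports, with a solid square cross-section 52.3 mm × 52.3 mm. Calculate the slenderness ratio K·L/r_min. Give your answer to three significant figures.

I = a⁴/12 = 52.3⁴/12 = 6.235×10^5 mm⁴
A = 2.735×10^3 mm²;  r_min = √(I/A) = √(6.235×10^5/2.735×10^3) = 15.10 mm
L_e = K·L = 1 × 3.07 m = 3.070 m = 3070.0 mm
λ = L_e / r_min = 3070.0 / 15.10 = 203

λ ≈ 203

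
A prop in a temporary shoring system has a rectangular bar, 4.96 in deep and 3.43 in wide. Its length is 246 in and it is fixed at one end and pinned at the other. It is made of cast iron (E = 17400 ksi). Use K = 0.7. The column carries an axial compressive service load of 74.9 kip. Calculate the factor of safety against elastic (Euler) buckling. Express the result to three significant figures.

n ≈ 1.29

Buckling occurs about the weak axis: I_min = h·b³/12 with b = 3.43 in (the shorter side).
I_min = 4.96×3.43³/12 = 16.68 in⁴
Effective length L_e = K·L = 0.7 × 246 = 172.2 in
P_cr = π²EI / L_e² = π² × 17400×10³ × 16.68 / 172.2² = 9.660×10^4 lb
Factor of safety n = P_cr / P = 96.597 / 74.9 = 1.29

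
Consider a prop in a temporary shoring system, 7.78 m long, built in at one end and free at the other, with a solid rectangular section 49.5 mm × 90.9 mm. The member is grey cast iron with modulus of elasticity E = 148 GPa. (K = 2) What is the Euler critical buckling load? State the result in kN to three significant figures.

P_cr ≈ 5.54 kN

Buckling occurs about the weak axis: I_min = h·b³/12 with b = 49.5 mm (the shorter side).
I_min = 90.9×49.5³/12 = 9.188×10^5 mm⁴
I = 9.188×10^5 mm⁴ = 9.188×10^-7 m⁴
Effective length L_e = K·L = 2 × 7.78 = 15.56 m
P_cr = π²EI / L_e² = π² × 148×10⁹ × 9.188×10^-7 / 15.56² = 5.543×10^3 N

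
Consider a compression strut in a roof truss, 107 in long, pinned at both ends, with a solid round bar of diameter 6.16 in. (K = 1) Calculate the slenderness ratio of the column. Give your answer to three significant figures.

I = πd⁴/64 = π×6.16⁴/64 = 70.68 in⁴
A = 29.80 in²;  r_min = √(I/A) = √(70.68/29.80) = 1.540 in
L_e = K·L = 1 × 107 = 107.0 in
λ = L_e / r_min = 107.00 / 1.540 = 69.5

λ ≈ 69.5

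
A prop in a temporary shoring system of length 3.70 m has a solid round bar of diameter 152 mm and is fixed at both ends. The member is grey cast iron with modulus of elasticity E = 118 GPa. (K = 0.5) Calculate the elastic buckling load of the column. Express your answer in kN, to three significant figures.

I = πd⁴/64 = π×152⁴/64 = 2.620×10^7 mm⁴
I = 2.620×10^7 mm⁴ = 2.620×10^-5 m⁴
Effective length L_e = K·L = 0.5 × 3.70 = 1.850 m
P_cr = π²EI / L_e² = π² × 118×10⁹ × 2.620×10^-5 / 1.850² = 8.916×10^6 N

P_cr ≈ 8920 kN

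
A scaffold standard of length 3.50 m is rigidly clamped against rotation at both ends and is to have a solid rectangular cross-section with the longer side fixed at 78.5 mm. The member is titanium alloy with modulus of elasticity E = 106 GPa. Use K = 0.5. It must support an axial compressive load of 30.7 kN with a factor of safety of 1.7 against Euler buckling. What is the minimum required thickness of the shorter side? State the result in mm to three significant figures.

Required P_cr = n·P = 1.7 × 30.7 = 52.19 kN
L_e = K·L = 0.5 × 3.50 = 1.750 m
Required I = P_cr·L_e²/(π²E) = 5.219×10^4 × 1.750² / (π² × 1.06×10^11) = 1.528×10^-7 m⁴
I_req = 1.528×10^5 mm⁴
Rectangle, weak axis: I_min = h·b³/12 with h = 78.5 mm fixed  ⇒  b = (12I/h)^(1/3) = 28.6 mm

b ≈ 28.6 mm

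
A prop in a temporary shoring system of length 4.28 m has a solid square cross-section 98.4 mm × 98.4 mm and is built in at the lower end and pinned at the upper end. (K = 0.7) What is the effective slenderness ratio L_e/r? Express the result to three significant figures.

I = a⁴/12 = 98.4⁴/12 = 7.813×10^6 mm⁴
A = 9.683×10^3 mm²;  r_min = √(I/A) = √(7.813×10^6/9.683×10^3) = 28.41 mm
L_e = K·L = 0.7 × 4.28 m = 2.996 m = 2996.0 mm
λ = L_e / r_min = 2996.0 / 28.41 = 105

λ ≈ 105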